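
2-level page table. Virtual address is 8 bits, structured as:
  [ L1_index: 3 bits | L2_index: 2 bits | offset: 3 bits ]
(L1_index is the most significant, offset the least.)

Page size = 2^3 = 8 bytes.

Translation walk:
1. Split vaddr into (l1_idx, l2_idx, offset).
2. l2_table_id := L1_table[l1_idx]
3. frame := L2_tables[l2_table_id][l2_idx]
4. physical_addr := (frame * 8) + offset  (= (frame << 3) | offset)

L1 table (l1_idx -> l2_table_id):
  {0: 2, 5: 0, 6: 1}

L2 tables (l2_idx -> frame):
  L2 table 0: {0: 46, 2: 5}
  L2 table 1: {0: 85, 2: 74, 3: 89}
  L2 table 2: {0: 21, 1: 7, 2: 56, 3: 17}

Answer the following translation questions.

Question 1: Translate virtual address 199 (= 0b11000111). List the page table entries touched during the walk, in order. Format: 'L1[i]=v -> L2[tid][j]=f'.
Answer: L1[6]=1 -> L2[1][0]=85

Derivation:
vaddr = 199 = 0b11000111
Split: l1_idx=6, l2_idx=0, offset=7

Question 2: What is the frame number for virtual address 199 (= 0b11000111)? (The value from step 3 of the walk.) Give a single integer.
vaddr = 199: l1_idx=6, l2_idx=0
L1[6] = 1; L2[1][0] = 85

Answer: 85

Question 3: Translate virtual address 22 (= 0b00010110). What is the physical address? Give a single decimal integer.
Answer: 454

Derivation:
vaddr = 22 = 0b00010110
Split: l1_idx=0, l2_idx=2, offset=6
L1[0] = 2
L2[2][2] = 56
paddr = 56 * 8 + 6 = 454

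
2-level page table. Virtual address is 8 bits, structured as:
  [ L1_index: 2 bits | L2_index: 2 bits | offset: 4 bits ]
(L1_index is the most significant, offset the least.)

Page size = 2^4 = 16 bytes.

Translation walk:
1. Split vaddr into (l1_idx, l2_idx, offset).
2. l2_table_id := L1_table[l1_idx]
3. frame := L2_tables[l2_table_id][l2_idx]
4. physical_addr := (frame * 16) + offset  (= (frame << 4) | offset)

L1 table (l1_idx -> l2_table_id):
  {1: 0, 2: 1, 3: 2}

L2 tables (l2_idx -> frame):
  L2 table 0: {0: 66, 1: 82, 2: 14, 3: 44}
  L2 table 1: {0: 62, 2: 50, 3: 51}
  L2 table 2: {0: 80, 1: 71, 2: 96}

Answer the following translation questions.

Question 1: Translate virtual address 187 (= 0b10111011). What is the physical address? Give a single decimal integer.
vaddr = 187 = 0b10111011
Split: l1_idx=2, l2_idx=3, offset=11
L1[2] = 1
L2[1][3] = 51
paddr = 51 * 16 + 11 = 827

Answer: 827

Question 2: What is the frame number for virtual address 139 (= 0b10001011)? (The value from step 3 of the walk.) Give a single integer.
vaddr = 139: l1_idx=2, l2_idx=0
L1[2] = 1; L2[1][0] = 62

Answer: 62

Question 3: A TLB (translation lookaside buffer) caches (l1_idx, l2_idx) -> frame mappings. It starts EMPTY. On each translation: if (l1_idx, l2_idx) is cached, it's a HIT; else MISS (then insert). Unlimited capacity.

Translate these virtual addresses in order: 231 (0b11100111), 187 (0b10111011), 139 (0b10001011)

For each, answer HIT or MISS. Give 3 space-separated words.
Answer: MISS MISS MISS

Derivation:
vaddr=231: (3,2) not in TLB -> MISS, insert
vaddr=187: (2,3) not in TLB -> MISS, insert
vaddr=139: (2,0) not in TLB -> MISS, insert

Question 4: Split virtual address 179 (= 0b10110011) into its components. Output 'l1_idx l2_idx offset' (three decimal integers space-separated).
vaddr = 179 = 0b10110011
  top 2 bits -> l1_idx = 2
  next 2 bits -> l2_idx = 3
  bottom 4 bits -> offset = 3

Answer: 2 3 3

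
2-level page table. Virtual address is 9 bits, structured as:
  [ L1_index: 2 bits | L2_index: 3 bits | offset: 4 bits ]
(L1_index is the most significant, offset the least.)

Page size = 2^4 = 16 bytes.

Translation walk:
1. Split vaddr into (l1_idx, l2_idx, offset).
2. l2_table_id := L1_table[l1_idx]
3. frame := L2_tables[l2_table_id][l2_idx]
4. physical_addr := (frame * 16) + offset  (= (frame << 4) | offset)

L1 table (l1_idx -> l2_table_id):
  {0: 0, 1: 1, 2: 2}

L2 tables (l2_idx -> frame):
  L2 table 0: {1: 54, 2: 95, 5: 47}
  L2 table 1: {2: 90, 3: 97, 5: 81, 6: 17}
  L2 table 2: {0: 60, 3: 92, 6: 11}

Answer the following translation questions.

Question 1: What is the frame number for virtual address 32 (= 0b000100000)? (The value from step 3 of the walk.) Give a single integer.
vaddr = 32: l1_idx=0, l2_idx=2
L1[0] = 0; L2[0][2] = 95

Answer: 95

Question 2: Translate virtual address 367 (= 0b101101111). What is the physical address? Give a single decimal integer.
Answer: 191

Derivation:
vaddr = 367 = 0b101101111
Split: l1_idx=2, l2_idx=6, offset=15
L1[2] = 2
L2[2][6] = 11
paddr = 11 * 16 + 15 = 191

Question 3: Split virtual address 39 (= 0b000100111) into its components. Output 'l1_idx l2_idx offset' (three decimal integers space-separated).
vaddr = 39 = 0b000100111
  top 2 bits -> l1_idx = 0
  next 3 bits -> l2_idx = 2
  bottom 4 bits -> offset = 7

Answer: 0 2 7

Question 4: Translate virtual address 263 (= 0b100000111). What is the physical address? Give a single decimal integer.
vaddr = 263 = 0b100000111
Split: l1_idx=2, l2_idx=0, offset=7
L1[2] = 2
L2[2][0] = 60
paddr = 60 * 16 + 7 = 967

Answer: 967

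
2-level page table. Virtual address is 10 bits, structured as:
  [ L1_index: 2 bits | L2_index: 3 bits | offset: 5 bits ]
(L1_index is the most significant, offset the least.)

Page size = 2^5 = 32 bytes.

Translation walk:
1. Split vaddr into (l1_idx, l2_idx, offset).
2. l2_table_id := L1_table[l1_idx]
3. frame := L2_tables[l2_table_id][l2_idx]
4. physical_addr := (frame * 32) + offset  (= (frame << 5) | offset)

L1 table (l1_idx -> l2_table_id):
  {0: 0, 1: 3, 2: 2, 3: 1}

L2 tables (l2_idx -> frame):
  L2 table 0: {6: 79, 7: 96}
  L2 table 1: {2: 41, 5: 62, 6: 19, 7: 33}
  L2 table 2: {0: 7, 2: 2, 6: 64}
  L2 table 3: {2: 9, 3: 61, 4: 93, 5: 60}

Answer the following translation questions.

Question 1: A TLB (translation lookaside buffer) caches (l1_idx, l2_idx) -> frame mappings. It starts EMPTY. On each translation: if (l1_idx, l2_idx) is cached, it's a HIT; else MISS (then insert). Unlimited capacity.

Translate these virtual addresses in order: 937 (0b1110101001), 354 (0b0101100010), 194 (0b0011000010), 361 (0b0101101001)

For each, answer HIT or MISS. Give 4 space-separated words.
Answer: MISS MISS MISS HIT

Derivation:
vaddr=937: (3,5) not in TLB -> MISS, insert
vaddr=354: (1,3) not in TLB -> MISS, insert
vaddr=194: (0,6) not in TLB -> MISS, insert
vaddr=361: (1,3) in TLB -> HIT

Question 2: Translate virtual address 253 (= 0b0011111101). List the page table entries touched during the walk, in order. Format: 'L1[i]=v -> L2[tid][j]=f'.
vaddr = 253 = 0b0011111101
Split: l1_idx=0, l2_idx=7, offset=29

Answer: L1[0]=0 -> L2[0][7]=96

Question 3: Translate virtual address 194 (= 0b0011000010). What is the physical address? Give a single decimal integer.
Answer: 2530

Derivation:
vaddr = 194 = 0b0011000010
Split: l1_idx=0, l2_idx=6, offset=2
L1[0] = 0
L2[0][6] = 79
paddr = 79 * 32 + 2 = 2530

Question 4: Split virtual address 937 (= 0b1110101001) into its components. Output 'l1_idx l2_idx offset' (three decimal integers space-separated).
Answer: 3 5 9

Derivation:
vaddr = 937 = 0b1110101001
  top 2 bits -> l1_idx = 3
  next 3 bits -> l2_idx = 5
  bottom 5 bits -> offset = 9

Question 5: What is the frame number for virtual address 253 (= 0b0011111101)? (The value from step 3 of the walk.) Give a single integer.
Answer: 96

Derivation:
vaddr = 253: l1_idx=0, l2_idx=7
L1[0] = 0; L2[0][7] = 96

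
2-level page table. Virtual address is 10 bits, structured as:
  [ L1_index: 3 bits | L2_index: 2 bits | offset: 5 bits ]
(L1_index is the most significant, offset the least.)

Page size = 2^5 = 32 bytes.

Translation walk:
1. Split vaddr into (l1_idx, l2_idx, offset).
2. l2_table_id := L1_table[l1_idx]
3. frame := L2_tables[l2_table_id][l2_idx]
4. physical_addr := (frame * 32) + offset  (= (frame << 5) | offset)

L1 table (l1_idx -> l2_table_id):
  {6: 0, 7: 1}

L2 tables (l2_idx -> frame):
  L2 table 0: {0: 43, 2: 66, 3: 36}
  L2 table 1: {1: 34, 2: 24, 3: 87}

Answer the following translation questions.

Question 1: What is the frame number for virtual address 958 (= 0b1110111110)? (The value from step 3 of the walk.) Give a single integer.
Answer: 34

Derivation:
vaddr = 958: l1_idx=7, l2_idx=1
L1[7] = 1; L2[1][1] = 34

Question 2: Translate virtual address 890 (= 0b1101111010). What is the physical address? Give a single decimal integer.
Answer: 1178

Derivation:
vaddr = 890 = 0b1101111010
Split: l1_idx=6, l2_idx=3, offset=26
L1[6] = 0
L2[0][3] = 36
paddr = 36 * 32 + 26 = 1178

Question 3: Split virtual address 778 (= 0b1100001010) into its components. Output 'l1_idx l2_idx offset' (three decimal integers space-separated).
vaddr = 778 = 0b1100001010
  top 3 bits -> l1_idx = 6
  next 2 bits -> l2_idx = 0
  bottom 5 bits -> offset = 10

Answer: 6 0 10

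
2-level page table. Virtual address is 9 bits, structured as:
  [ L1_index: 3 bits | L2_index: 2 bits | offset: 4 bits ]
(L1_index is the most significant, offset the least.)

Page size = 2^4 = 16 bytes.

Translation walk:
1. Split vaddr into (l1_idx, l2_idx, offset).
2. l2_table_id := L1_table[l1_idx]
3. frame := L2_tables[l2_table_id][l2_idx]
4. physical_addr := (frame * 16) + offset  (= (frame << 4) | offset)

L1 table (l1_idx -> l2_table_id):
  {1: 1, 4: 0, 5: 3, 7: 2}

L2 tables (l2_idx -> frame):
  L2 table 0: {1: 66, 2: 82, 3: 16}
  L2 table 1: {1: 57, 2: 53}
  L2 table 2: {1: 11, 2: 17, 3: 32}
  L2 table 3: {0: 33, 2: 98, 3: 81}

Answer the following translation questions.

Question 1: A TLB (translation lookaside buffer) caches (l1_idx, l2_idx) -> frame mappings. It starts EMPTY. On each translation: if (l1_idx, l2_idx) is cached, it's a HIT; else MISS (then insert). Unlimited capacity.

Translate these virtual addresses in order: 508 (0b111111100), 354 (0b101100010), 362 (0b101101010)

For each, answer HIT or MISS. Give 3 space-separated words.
vaddr=508: (7,3) not in TLB -> MISS, insert
vaddr=354: (5,2) not in TLB -> MISS, insert
vaddr=362: (5,2) in TLB -> HIT

Answer: MISS MISS HIT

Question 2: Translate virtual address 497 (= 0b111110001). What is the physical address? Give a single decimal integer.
Answer: 513

Derivation:
vaddr = 497 = 0b111110001
Split: l1_idx=7, l2_idx=3, offset=1
L1[7] = 2
L2[2][3] = 32
paddr = 32 * 16 + 1 = 513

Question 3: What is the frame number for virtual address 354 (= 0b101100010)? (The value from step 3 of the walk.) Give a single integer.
vaddr = 354: l1_idx=5, l2_idx=2
L1[5] = 3; L2[3][2] = 98

Answer: 98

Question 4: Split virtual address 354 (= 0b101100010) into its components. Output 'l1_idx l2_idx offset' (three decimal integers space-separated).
vaddr = 354 = 0b101100010
  top 3 bits -> l1_idx = 5
  next 2 bits -> l2_idx = 2
  bottom 4 bits -> offset = 2

Answer: 5 2 2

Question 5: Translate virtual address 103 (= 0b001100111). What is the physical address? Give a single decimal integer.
vaddr = 103 = 0b001100111
Split: l1_idx=1, l2_idx=2, offset=7
L1[1] = 1
L2[1][2] = 53
paddr = 53 * 16 + 7 = 855

Answer: 855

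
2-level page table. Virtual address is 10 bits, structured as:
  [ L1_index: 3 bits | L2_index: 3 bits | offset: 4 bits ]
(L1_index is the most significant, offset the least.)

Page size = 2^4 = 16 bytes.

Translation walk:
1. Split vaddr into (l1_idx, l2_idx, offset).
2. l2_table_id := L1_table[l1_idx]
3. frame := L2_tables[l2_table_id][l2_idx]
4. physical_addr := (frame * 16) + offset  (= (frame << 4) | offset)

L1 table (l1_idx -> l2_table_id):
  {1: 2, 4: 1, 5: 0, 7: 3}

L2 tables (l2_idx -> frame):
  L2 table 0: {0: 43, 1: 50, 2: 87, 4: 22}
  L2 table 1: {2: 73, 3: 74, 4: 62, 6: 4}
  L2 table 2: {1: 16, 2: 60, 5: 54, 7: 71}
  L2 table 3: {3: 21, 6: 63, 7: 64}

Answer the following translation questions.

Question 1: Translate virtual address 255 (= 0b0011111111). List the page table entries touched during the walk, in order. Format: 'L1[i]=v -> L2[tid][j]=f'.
Answer: L1[1]=2 -> L2[2][7]=71

Derivation:
vaddr = 255 = 0b0011111111
Split: l1_idx=1, l2_idx=7, offset=15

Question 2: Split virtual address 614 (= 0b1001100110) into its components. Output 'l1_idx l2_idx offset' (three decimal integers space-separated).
Answer: 4 6 6

Derivation:
vaddr = 614 = 0b1001100110
  top 3 bits -> l1_idx = 4
  next 3 bits -> l2_idx = 6
  bottom 4 bits -> offset = 6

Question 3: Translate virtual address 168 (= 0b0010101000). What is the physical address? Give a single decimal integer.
vaddr = 168 = 0b0010101000
Split: l1_idx=1, l2_idx=2, offset=8
L1[1] = 2
L2[2][2] = 60
paddr = 60 * 16 + 8 = 968

Answer: 968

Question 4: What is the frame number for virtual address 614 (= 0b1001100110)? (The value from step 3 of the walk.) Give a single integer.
Answer: 4

Derivation:
vaddr = 614: l1_idx=4, l2_idx=6
L1[4] = 1; L2[1][6] = 4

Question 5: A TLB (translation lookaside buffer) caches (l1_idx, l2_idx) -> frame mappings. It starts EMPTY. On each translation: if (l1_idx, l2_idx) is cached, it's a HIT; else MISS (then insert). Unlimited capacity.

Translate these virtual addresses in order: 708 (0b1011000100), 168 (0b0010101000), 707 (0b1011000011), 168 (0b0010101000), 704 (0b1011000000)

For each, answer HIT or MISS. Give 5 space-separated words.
vaddr=708: (5,4) not in TLB -> MISS, insert
vaddr=168: (1,2) not in TLB -> MISS, insert
vaddr=707: (5,4) in TLB -> HIT
vaddr=168: (1,2) in TLB -> HIT
vaddr=704: (5,4) in TLB -> HIT

Answer: MISS MISS HIT HIT HIT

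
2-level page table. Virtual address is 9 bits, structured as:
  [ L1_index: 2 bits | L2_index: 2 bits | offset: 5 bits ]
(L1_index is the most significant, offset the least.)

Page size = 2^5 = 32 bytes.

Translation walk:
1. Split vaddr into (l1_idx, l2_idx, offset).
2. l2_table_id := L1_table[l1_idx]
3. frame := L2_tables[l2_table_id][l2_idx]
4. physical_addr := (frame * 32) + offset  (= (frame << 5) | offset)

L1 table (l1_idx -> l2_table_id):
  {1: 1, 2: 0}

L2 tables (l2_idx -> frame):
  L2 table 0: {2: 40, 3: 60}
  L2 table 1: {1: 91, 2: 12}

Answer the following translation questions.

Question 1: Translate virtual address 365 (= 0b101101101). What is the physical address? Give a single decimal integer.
Answer: 1933

Derivation:
vaddr = 365 = 0b101101101
Split: l1_idx=2, l2_idx=3, offset=13
L1[2] = 0
L2[0][3] = 60
paddr = 60 * 32 + 13 = 1933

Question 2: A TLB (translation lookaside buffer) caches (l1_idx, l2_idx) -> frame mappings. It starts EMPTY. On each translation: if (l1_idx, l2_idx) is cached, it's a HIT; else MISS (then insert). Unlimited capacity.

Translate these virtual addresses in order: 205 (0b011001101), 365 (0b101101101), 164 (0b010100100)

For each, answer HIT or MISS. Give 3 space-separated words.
vaddr=205: (1,2) not in TLB -> MISS, insert
vaddr=365: (2,3) not in TLB -> MISS, insert
vaddr=164: (1,1) not in TLB -> MISS, insert

Answer: MISS MISS MISS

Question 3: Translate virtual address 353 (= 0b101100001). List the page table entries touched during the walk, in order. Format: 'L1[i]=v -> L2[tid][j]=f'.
vaddr = 353 = 0b101100001
Split: l1_idx=2, l2_idx=3, offset=1

Answer: L1[2]=0 -> L2[0][3]=60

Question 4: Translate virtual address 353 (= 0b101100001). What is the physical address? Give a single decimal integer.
vaddr = 353 = 0b101100001
Split: l1_idx=2, l2_idx=3, offset=1
L1[2] = 0
L2[0][3] = 60
paddr = 60 * 32 + 1 = 1921

Answer: 1921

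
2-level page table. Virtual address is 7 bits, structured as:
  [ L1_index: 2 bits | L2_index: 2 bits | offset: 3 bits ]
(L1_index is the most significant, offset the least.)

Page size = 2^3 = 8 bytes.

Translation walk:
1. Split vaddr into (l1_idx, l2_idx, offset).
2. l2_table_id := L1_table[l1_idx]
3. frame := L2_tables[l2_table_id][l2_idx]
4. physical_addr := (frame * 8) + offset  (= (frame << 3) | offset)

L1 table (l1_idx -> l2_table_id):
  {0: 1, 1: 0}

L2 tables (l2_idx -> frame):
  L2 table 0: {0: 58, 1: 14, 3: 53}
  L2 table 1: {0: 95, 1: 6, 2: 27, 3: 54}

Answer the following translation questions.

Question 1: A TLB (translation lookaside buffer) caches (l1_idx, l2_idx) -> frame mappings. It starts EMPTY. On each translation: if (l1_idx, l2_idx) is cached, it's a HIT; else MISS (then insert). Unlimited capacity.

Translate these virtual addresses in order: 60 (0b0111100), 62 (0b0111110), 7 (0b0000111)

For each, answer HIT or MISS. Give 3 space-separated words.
Answer: MISS HIT MISS

Derivation:
vaddr=60: (1,3) not in TLB -> MISS, insert
vaddr=62: (1,3) in TLB -> HIT
vaddr=7: (0,0) not in TLB -> MISS, insert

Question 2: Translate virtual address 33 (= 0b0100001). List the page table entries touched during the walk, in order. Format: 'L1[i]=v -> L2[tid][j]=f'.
vaddr = 33 = 0b0100001
Split: l1_idx=1, l2_idx=0, offset=1

Answer: L1[1]=0 -> L2[0][0]=58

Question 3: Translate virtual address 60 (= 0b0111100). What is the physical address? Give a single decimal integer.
vaddr = 60 = 0b0111100
Split: l1_idx=1, l2_idx=3, offset=4
L1[1] = 0
L2[0][3] = 53
paddr = 53 * 8 + 4 = 428

Answer: 428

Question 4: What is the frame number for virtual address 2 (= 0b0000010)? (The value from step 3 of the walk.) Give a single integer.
Answer: 95

Derivation:
vaddr = 2: l1_idx=0, l2_idx=0
L1[0] = 1; L2[1][0] = 95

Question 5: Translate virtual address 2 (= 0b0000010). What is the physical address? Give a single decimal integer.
vaddr = 2 = 0b0000010
Split: l1_idx=0, l2_idx=0, offset=2
L1[0] = 1
L2[1][0] = 95
paddr = 95 * 8 + 2 = 762

Answer: 762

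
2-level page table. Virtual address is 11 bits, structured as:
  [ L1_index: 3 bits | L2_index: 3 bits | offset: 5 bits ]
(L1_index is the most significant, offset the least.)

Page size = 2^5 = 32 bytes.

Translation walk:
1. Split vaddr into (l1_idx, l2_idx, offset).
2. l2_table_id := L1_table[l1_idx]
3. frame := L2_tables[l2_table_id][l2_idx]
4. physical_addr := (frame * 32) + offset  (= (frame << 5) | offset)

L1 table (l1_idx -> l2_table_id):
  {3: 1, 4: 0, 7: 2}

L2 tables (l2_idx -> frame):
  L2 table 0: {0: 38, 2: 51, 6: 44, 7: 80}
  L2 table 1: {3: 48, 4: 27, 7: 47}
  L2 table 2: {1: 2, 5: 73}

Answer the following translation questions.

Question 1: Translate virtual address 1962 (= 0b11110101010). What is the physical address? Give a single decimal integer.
vaddr = 1962 = 0b11110101010
Split: l1_idx=7, l2_idx=5, offset=10
L1[7] = 2
L2[2][5] = 73
paddr = 73 * 32 + 10 = 2346

Answer: 2346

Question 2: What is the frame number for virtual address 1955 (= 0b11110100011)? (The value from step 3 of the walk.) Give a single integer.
vaddr = 1955: l1_idx=7, l2_idx=5
L1[7] = 2; L2[2][5] = 73

Answer: 73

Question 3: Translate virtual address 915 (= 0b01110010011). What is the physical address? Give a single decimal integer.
Answer: 883

Derivation:
vaddr = 915 = 0b01110010011
Split: l1_idx=3, l2_idx=4, offset=19
L1[3] = 1
L2[1][4] = 27
paddr = 27 * 32 + 19 = 883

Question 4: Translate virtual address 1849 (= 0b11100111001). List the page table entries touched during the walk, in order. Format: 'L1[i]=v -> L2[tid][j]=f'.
Answer: L1[7]=2 -> L2[2][1]=2

Derivation:
vaddr = 1849 = 0b11100111001
Split: l1_idx=7, l2_idx=1, offset=25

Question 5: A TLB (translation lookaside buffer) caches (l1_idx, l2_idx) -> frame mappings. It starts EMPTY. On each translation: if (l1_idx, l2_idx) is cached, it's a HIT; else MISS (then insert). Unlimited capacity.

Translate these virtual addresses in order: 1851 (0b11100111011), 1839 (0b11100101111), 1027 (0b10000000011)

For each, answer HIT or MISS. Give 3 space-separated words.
vaddr=1851: (7,1) not in TLB -> MISS, insert
vaddr=1839: (7,1) in TLB -> HIT
vaddr=1027: (4,0) not in TLB -> MISS, insert

Answer: MISS HIT MISS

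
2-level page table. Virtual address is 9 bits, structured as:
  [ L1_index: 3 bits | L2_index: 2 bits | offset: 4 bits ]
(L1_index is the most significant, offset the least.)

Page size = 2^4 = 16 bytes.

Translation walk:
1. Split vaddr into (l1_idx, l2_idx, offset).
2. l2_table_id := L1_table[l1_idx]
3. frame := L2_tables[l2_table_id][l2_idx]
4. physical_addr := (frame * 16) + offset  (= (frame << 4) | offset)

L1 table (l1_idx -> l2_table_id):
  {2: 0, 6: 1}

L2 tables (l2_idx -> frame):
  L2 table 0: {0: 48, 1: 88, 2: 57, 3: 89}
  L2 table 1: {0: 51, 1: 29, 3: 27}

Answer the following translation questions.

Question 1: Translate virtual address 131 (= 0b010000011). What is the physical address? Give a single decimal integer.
Answer: 771

Derivation:
vaddr = 131 = 0b010000011
Split: l1_idx=2, l2_idx=0, offset=3
L1[2] = 0
L2[0][0] = 48
paddr = 48 * 16 + 3 = 771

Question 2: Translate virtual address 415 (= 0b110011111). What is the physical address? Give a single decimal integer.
Answer: 479

Derivation:
vaddr = 415 = 0b110011111
Split: l1_idx=6, l2_idx=1, offset=15
L1[6] = 1
L2[1][1] = 29
paddr = 29 * 16 + 15 = 479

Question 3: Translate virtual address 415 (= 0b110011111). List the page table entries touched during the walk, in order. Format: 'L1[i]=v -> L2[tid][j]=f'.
vaddr = 415 = 0b110011111
Split: l1_idx=6, l2_idx=1, offset=15

Answer: L1[6]=1 -> L2[1][1]=29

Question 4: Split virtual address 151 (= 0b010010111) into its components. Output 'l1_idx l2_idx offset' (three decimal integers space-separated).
vaddr = 151 = 0b010010111
  top 3 bits -> l1_idx = 2
  next 2 bits -> l2_idx = 1
  bottom 4 bits -> offset = 7

Answer: 2 1 7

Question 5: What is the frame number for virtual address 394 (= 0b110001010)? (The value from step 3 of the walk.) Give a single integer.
vaddr = 394: l1_idx=6, l2_idx=0
L1[6] = 1; L2[1][0] = 51

Answer: 51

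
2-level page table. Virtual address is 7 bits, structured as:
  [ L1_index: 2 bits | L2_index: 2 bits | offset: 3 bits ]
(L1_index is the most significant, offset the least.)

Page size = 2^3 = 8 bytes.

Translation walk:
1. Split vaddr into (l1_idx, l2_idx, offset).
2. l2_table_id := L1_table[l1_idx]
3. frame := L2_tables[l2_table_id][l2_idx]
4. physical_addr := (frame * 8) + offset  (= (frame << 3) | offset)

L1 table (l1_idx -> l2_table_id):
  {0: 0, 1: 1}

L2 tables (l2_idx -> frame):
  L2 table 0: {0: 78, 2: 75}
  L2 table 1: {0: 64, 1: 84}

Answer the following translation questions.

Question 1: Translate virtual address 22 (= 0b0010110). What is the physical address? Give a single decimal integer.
Answer: 606

Derivation:
vaddr = 22 = 0b0010110
Split: l1_idx=0, l2_idx=2, offset=6
L1[0] = 0
L2[0][2] = 75
paddr = 75 * 8 + 6 = 606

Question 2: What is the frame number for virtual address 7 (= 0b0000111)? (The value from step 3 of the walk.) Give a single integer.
vaddr = 7: l1_idx=0, l2_idx=0
L1[0] = 0; L2[0][0] = 78

Answer: 78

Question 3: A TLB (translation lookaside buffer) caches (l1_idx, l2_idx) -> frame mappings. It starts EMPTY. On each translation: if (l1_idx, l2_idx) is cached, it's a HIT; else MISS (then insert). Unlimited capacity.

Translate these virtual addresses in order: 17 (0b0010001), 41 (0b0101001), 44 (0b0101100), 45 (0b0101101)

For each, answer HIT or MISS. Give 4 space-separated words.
Answer: MISS MISS HIT HIT

Derivation:
vaddr=17: (0,2) not in TLB -> MISS, insert
vaddr=41: (1,1) not in TLB -> MISS, insert
vaddr=44: (1,1) in TLB -> HIT
vaddr=45: (1,1) in TLB -> HIT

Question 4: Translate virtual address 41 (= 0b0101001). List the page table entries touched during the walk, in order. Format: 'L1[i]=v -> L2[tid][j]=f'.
Answer: L1[1]=1 -> L2[1][1]=84

Derivation:
vaddr = 41 = 0b0101001
Split: l1_idx=1, l2_idx=1, offset=1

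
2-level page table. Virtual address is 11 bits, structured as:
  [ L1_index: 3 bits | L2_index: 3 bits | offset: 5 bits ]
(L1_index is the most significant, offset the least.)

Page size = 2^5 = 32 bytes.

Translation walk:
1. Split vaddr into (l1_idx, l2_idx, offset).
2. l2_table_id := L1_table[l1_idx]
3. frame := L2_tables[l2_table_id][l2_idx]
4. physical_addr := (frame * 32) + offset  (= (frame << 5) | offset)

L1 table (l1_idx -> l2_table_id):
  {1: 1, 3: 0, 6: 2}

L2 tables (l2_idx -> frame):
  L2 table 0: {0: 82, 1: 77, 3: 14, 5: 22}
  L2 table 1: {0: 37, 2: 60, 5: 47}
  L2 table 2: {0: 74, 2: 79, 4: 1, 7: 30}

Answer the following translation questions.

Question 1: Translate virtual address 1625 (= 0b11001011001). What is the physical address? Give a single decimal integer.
vaddr = 1625 = 0b11001011001
Split: l1_idx=6, l2_idx=2, offset=25
L1[6] = 2
L2[2][2] = 79
paddr = 79 * 32 + 25 = 2553

Answer: 2553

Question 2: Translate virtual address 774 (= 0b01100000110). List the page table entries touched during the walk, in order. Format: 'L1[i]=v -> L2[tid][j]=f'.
Answer: L1[3]=0 -> L2[0][0]=82

Derivation:
vaddr = 774 = 0b01100000110
Split: l1_idx=3, l2_idx=0, offset=6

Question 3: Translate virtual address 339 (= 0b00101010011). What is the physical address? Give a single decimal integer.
vaddr = 339 = 0b00101010011
Split: l1_idx=1, l2_idx=2, offset=19
L1[1] = 1
L2[1][2] = 60
paddr = 60 * 32 + 19 = 1939

Answer: 1939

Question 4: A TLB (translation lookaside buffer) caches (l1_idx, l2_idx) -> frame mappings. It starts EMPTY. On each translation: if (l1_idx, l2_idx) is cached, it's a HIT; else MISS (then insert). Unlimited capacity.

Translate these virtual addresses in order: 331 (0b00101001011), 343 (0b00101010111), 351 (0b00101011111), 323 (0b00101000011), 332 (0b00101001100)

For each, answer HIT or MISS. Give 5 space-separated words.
vaddr=331: (1,2) not in TLB -> MISS, insert
vaddr=343: (1,2) in TLB -> HIT
vaddr=351: (1,2) in TLB -> HIT
vaddr=323: (1,2) in TLB -> HIT
vaddr=332: (1,2) in TLB -> HIT

Answer: MISS HIT HIT HIT HIT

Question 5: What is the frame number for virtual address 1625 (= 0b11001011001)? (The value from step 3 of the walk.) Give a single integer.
vaddr = 1625: l1_idx=6, l2_idx=2
L1[6] = 2; L2[2][2] = 79

Answer: 79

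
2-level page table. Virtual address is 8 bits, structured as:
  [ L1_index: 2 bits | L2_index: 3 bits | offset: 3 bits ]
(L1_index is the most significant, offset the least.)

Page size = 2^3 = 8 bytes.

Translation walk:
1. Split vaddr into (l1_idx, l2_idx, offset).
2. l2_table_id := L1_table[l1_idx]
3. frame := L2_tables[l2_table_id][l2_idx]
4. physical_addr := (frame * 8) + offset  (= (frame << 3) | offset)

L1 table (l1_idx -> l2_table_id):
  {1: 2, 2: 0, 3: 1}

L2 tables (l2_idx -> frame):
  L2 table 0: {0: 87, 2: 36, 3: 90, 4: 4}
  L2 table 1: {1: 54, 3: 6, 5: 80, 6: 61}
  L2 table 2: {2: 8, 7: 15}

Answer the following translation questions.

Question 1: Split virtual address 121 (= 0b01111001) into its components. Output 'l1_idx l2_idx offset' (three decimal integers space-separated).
vaddr = 121 = 0b01111001
  top 2 bits -> l1_idx = 1
  next 3 bits -> l2_idx = 7
  bottom 3 bits -> offset = 1

Answer: 1 7 1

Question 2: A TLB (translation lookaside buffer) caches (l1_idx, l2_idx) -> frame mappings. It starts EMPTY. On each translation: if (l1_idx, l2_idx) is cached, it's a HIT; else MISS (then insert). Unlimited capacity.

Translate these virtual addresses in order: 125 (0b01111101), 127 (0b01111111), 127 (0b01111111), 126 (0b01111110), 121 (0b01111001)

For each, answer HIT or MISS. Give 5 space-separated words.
Answer: MISS HIT HIT HIT HIT

Derivation:
vaddr=125: (1,7) not in TLB -> MISS, insert
vaddr=127: (1,7) in TLB -> HIT
vaddr=127: (1,7) in TLB -> HIT
vaddr=126: (1,7) in TLB -> HIT
vaddr=121: (1,7) in TLB -> HIT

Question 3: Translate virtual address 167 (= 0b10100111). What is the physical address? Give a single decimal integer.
vaddr = 167 = 0b10100111
Split: l1_idx=2, l2_idx=4, offset=7
L1[2] = 0
L2[0][4] = 4
paddr = 4 * 8 + 7 = 39

Answer: 39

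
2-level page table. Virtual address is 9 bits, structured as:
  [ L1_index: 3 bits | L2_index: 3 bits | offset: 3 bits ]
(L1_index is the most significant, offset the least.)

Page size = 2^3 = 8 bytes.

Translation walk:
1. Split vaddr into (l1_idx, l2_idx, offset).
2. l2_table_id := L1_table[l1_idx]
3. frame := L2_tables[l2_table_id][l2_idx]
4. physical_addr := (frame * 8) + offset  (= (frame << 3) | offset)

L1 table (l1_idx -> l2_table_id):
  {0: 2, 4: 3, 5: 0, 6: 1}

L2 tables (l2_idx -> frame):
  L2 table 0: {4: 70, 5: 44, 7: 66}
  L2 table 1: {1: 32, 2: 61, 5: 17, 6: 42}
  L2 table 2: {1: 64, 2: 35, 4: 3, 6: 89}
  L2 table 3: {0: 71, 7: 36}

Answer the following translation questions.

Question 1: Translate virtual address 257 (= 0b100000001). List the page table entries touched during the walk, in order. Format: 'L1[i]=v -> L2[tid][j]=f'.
Answer: L1[4]=3 -> L2[3][0]=71

Derivation:
vaddr = 257 = 0b100000001
Split: l1_idx=4, l2_idx=0, offset=1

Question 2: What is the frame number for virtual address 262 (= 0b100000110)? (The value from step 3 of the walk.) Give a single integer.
vaddr = 262: l1_idx=4, l2_idx=0
L1[4] = 3; L2[3][0] = 71

Answer: 71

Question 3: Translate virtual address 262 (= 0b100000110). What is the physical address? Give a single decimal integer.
Answer: 574

Derivation:
vaddr = 262 = 0b100000110
Split: l1_idx=4, l2_idx=0, offset=6
L1[4] = 3
L2[3][0] = 71
paddr = 71 * 8 + 6 = 574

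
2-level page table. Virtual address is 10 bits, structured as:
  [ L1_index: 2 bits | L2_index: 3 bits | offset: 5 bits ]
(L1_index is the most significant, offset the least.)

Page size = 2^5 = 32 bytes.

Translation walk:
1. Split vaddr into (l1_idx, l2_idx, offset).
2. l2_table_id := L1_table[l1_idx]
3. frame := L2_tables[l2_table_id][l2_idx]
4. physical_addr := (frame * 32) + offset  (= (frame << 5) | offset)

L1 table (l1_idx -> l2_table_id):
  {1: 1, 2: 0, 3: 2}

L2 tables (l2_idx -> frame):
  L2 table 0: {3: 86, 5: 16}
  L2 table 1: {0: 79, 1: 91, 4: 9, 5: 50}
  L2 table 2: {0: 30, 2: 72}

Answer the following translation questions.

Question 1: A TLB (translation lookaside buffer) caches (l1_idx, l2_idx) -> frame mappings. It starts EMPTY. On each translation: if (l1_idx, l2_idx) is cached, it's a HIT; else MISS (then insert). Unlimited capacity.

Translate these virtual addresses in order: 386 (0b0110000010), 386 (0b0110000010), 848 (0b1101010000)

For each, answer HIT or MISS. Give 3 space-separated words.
vaddr=386: (1,4) not in TLB -> MISS, insert
vaddr=386: (1,4) in TLB -> HIT
vaddr=848: (3,2) not in TLB -> MISS, insert

Answer: MISS HIT MISS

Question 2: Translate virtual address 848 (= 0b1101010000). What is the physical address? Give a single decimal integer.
vaddr = 848 = 0b1101010000
Split: l1_idx=3, l2_idx=2, offset=16
L1[3] = 2
L2[2][2] = 72
paddr = 72 * 32 + 16 = 2320

Answer: 2320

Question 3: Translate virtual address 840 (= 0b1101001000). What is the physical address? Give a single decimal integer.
vaddr = 840 = 0b1101001000
Split: l1_idx=3, l2_idx=2, offset=8
L1[3] = 2
L2[2][2] = 72
paddr = 72 * 32 + 8 = 2312

Answer: 2312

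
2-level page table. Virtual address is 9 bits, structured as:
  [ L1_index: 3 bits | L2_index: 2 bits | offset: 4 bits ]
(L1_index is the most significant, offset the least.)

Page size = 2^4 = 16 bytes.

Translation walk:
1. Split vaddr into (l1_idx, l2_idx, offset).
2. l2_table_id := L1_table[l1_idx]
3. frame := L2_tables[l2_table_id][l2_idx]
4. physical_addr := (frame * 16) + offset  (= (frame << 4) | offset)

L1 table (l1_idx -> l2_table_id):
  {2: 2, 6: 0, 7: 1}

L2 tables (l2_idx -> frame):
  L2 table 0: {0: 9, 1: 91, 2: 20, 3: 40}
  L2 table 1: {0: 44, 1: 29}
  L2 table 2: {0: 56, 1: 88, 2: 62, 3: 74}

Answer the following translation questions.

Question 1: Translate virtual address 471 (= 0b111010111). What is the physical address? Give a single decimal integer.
vaddr = 471 = 0b111010111
Split: l1_idx=7, l2_idx=1, offset=7
L1[7] = 1
L2[1][1] = 29
paddr = 29 * 16 + 7 = 471

Answer: 471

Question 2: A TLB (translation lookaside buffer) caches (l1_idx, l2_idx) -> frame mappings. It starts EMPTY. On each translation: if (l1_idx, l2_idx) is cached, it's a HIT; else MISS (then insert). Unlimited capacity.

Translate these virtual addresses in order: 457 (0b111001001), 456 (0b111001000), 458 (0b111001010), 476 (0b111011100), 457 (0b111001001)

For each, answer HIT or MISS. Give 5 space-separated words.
vaddr=457: (7,0) not in TLB -> MISS, insert
vaddr=456: (7,0) in TLB -> HIT
vaddr=458: (7,0) in TLB -> HIT
vaddr=476: (7,1) not in TLB -> MISS, insert
vaddr=457: (7,0) in TLB -> HIT

Answer: MISS HIT HIT MISS HIT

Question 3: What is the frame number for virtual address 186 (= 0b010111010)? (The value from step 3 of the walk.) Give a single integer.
Answer: 74

Derivation:
vaddr = 186: l1_idx=2, l2_idx=3
L1[2] = 2; L2[2][3] = 74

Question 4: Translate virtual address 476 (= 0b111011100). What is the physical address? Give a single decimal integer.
vaddr = 476 = 0b111011100
Split: l1_idx=7, l2_idx=1, offset=12
L1[7] = 1
L2[1][1] = 29
paddr = 29 * 16 + 12 = 476

Answer: 476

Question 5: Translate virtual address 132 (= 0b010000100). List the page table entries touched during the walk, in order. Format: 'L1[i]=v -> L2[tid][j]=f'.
Answer: L1[2]=2 -> L2[2][0]=56

Derivation:
vaddr = 132 = 0b010000100
Split: l1_idx=2, l2_idx=0, offset=4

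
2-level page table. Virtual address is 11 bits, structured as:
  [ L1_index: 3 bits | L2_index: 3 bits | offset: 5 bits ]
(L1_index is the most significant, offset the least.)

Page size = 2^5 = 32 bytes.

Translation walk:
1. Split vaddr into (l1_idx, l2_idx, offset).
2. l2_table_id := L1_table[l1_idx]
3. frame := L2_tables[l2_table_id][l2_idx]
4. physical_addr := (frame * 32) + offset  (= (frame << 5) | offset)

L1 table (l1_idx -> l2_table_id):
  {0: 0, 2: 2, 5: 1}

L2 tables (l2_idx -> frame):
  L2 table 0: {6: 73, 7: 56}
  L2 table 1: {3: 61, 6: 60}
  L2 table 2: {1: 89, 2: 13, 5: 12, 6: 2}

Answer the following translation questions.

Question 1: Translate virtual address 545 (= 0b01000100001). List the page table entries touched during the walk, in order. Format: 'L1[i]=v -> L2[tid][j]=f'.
Answer: L1[2]=2 -> L2[2][1]=89

Derivation:
vaddr = 545 = 0b01000100001
Split: l1_idx=2, l2_idx=1, offset=1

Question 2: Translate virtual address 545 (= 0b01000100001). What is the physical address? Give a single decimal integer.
vaddr = 545 = 0b01000100001
Split: l1_idx=2, l2_idx=1, offset=1
L1[2] = 2
L2[2][1] = 89
paddr = 89 * 32 + 1 = 2849

Answer: 2849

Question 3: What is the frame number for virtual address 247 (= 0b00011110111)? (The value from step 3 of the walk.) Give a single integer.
vaddr = 247: l1_idx=0, l2_idx=7
L1[0] = 0; L2[0][7] = 56

Answer: 56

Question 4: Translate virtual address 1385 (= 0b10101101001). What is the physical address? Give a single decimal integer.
vaddr = 1385 = 0b10101101001
Split: l1_idx=5, l2_idx=3, offset=9
L1[5] = 1
L2[1][3] = 61
paddr = 61 * 32 + 9 = 1961

Answer: 1961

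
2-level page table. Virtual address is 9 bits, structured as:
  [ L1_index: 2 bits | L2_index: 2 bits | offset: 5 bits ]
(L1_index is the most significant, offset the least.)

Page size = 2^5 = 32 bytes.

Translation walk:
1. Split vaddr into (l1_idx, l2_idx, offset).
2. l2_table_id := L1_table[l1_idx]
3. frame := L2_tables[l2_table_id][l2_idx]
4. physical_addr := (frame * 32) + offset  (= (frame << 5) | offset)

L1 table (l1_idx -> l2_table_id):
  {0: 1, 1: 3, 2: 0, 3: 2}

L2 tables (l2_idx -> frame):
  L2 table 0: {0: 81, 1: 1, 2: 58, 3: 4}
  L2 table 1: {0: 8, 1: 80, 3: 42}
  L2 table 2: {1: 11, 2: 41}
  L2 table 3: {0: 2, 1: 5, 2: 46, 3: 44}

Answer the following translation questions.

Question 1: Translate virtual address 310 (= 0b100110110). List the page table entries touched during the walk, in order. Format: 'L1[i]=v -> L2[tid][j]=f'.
vaddr = 310 = 0b100110110
Split: l1_idx=2, l2_idx=1, offset=22

Answer: L1[2]=0 -> L2[0][1]=1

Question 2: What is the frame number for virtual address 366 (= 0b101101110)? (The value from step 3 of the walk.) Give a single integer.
vaddr = 366: l1_idx=2, l2_idx=3
L1[2] = 0; L2[0][3] = 4

Answer: 4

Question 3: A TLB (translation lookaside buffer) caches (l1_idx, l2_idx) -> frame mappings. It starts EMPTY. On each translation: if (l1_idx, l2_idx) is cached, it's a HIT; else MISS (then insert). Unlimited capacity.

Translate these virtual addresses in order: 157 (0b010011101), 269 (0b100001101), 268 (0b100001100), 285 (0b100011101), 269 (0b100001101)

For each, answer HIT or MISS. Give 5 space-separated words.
Answer: MISS MISS HIT HIT HIT

Derivation:
vaddr=157: (1,0) not in TLB -> MISS, insert
vaddr=269: (2,0) not in TLB -> MISS, insert
vaddr=268: (2,0) in TLB -> HIT
vaddr=285: (2,0) in TLB -> HIT
vaddr=269: (2,0) in TLB -> HIT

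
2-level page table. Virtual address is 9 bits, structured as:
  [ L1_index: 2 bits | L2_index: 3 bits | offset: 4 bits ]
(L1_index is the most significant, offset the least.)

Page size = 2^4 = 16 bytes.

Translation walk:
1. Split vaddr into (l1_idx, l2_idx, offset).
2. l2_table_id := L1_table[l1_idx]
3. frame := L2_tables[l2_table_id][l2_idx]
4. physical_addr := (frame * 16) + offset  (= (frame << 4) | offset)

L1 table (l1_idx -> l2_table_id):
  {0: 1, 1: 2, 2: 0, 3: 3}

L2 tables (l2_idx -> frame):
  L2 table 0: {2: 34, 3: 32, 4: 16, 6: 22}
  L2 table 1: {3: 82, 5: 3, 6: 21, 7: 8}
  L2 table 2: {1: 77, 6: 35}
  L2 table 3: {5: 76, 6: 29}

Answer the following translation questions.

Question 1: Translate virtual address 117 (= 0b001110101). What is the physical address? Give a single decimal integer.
vaddr = 117 = 0b001110101
Split: l1_idx=0, l2_idx=7, offset=5
L1[0] = 1
L2[1][7] = 8
paddr = 8 * 16 + 5 = 133

Answer: 133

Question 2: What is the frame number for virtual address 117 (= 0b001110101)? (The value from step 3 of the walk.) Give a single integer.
Answer: 8

Derivation:
vaddr = 117: l1_idx=0, l2_idx=7
L1[0] = 1; L2[1][7] = 8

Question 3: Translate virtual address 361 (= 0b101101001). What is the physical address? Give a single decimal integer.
Answer: 361

Derivation:
vaddr = 361 = 0b101101001
Split: l1_idx=2, l2_idx=6, offset=9
L1[2] = 0
L2[0][6] = 22
paddr = 22 * 16 + 9 = 361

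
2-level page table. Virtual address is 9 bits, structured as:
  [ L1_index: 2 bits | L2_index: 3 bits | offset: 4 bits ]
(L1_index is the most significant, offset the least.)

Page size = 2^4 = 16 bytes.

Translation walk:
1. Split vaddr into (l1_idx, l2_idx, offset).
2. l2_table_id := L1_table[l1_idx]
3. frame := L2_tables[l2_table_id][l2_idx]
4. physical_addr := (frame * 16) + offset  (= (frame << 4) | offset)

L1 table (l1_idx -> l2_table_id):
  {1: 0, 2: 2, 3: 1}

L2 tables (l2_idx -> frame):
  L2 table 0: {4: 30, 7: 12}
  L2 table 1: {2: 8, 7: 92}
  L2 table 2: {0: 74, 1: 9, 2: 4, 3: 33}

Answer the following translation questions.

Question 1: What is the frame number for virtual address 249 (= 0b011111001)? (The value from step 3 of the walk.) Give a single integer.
Answer: 12

Derivation:
vaddr = 249: l1_idx=1, l2_idx=7
L1[1] = 0; L2[0][7] = 12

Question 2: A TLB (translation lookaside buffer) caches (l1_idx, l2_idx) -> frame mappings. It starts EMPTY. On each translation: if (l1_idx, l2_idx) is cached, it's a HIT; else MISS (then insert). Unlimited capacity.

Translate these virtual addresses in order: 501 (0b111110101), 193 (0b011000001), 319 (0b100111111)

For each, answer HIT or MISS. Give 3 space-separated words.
Answer: MISS MISS MISS

Derivation:
vaddr=501: (3,7) not in TLB -> MISS, insert
vaddr=193: (1,4) not in TLB -> MISS, insert
vaddr=319: (2,3) not in TLB -> MISS, insert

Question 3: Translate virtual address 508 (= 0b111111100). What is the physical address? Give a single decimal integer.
vaddr = 508 = 0b111111100
Split: l1_idx=3, l2_idx=7, offset=12
L1[3] = 1
L2[1][7] = 92
paddr = 92 * 16 + 12 = 1484

Answer: 1484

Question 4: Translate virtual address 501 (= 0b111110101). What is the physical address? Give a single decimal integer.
vaddr = 501 = 0b111110101
Split: l1_idx=3, l2_idx=7, offset=5
L1[3] = 1
L2[1][7] = 92
paddr = 92 * 16 + 5 = 1477

Answer: 1477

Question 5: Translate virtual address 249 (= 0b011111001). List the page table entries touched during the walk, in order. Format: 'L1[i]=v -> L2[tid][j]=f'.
vaddr = 249 = 0b011111001
Split: l1_idx=1, l2_idx=7, offset=9

Answer: L1[1]=0 -> L2[0][7]=12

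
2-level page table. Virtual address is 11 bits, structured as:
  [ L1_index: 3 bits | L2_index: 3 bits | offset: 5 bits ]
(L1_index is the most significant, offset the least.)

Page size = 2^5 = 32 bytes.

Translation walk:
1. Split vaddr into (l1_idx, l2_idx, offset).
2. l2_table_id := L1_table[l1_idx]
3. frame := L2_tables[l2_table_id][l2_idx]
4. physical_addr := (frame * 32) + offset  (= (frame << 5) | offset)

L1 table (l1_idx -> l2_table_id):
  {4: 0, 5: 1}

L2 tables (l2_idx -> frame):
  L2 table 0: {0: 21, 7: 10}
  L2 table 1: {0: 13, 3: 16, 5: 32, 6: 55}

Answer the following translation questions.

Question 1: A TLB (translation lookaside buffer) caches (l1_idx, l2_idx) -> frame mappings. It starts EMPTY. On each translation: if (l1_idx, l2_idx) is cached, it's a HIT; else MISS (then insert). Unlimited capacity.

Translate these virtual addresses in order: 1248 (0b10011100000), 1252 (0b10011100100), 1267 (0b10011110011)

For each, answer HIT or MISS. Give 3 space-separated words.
Answer: MISS HIT HIT

Derivation:
vaddr=1248: (4,7) not in TLB -> MISS, insert
vaddr=1252: (4,7) in TLB -> HIT
vaddr=1267: (4,7) in TLB -> HIT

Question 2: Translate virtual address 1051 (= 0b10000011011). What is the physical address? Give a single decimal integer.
Answer: 699

Derivation:
vaddr = 1051 = 0b10000011011
Split: l1_idx=4, l2_idx=0, offset=27
L1[4] = 0
L2[0][0] = 21
paddr = 21 * 32 + 27 = 699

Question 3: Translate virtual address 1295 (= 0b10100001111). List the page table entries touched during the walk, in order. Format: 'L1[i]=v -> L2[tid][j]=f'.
Answer: L1[5]=1 -> L2[1][0]=13

Derivation:
vaddr = 1295 = 0b10100001111
Split: l1_idx=5, l2_idx=0, offset=15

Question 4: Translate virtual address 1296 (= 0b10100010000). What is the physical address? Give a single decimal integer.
Answer: 432

Derivation:
vaddr = 1296 = 0b10100010000
Split: l1_idx=5, l2_idx=0, offset=16
L1[5] = 1
L2[1][0] = 13
paddr = 13 * 32 + 16 = 432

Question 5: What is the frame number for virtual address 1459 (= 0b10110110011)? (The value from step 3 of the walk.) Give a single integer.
Answer: 32

Derivation:
vaddr = 1459: l1_idx=5, l2_idx=5
L1[5] = 1; L2[1][5] = 32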